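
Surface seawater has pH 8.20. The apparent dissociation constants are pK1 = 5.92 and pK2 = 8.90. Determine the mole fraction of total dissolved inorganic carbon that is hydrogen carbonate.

α₁ = 1 / (1 + [H⁺]/K1 + K2/[H⁺]) = 1 / (1 + 10^-2.28 + 10^-0.70)
   = 1 / (1 + 0.0052481 + 0.19953) = 1/1.2048 = 0.8300

α₁ = 0.830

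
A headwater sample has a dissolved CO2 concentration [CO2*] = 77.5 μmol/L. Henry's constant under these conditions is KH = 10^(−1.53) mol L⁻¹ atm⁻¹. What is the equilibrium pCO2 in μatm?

pCO2 = 2630 μatm

KH = 10^(−1.53) = 2.951×10^-2 mol L⁻¹ atm⁻¹
pCO2 = [CO2*]/KH = 77.5×10^-6 / 2.951×10^-2 = 2.63×10^-3 atm = 2630 μatm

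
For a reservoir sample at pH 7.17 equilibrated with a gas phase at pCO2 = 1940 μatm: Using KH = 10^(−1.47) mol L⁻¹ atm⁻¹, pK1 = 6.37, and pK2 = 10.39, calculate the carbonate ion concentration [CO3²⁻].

[CO3²⁻] = 0.250 μmol/L

[CO2*] = KH · pCO2 = 10^(−1.47) × 1940×10^-6 = 6.574×10^-5 mol/L
α₀ = 1/(1 + K1/[H⁺] + K1K2/[H⁺]²) = 1/(1 + 10^+0.80 + 10^-2.42) = 0.1367
DIC = [CO2*]/α₀ = 6.574×10^-5 / 0.1367 = 0.4808 mmol/L
[CO3²⁻] = α₂·DIC; α₂ = 0.0005199, so [CO3²⁻] = 0.0005199 × 0.4808 = 0.000250 mmol/L = 0.250 μmol/L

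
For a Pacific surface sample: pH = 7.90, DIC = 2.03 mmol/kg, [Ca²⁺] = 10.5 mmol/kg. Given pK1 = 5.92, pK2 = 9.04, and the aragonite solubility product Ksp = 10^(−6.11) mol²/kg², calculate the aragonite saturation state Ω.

α₂ = 1 / (1 + [H⁺]/K2 + [H⁺]²/(K1K2)) = 1 / (1 + 10^+1.14 + 10^-0.84)
   = 1 / (1 + 13.804 + 0.14454) = 1/14.948 = 0.06690
[CO3²⁻] = α₂ × DIC = 0.06690 × 2.03 = 0.1358 mmol/kg
Ksp = 10^(−6.11) = 7.762×10^-7
Ω = [Ca²⁺][CO3²⁻]/Ksp = (10.5×10^-3)(1.358×10^-4) / 7.762×10^-7 = 1.84

Ω = 1.84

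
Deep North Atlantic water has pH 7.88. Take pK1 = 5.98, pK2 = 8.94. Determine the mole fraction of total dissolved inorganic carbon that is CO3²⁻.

α₂ = 1 / (1 + [H⁺]/K2 + [H⁺]²/(K1K2)) = 1 / (1 + 10^+1.06 + 10^-0.84)
   = 1 / (1 + 11.482 + 0.14454) = 1/12.626 = 0.07920

α₂ = 0.0792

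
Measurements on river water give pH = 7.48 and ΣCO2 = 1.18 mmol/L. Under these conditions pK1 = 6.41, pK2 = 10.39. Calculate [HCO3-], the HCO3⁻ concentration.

α₁ = 1 / (1 + [H⁺]/K1 + K2/[H⁺]) = 1 / (1 + 10^-1.07 + 10^-2.91)
   = 1 / (1 + 0.085114 + 0.0012303) = 1/1.0863 = 0.9205
[HCO3⁻] = α₁ × DIC = 0.9205 × 1.18 = 1.09 mmol/L

[HCO3⁻] = 1.09 mmol/L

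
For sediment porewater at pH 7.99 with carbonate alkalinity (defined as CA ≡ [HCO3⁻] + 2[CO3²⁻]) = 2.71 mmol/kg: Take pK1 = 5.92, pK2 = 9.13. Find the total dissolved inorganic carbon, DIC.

CA = [HCO3⁻] + 2[CO3²⁻] = (α₁ + 2α₂)·DIC
At pH 7.99: [H⁺]/K1 = 10^-2.07 = 0.0085114, K2/[H⁺] = 10^-1.14 = 0.072444
α₁ = 1/(1 + 0.0085114 + 0.072444) = 1/1.0810 = 0.9251; α₂ = α₁·K2/[H⁺] = 0.06702
α₁ + 2α₂ = 1.0591
DIC = CA / (α₁ + 2α₂) = 2.71 / 1.0591 = 2.56 mmol/kg

DIC = 2.56 mmol/kg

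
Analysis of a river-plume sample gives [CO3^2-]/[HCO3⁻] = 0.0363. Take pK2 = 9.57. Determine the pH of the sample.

From K2 = [H⁺][CO3^2-]/[HCO3⁻]:  pH = pK2 + log₁₀([CO3^2-]/[HCO3⁻])
log₁₀(0.0363) = -1.440
pH = 9.57 + (-1.440) = 8.13

pH = 8.13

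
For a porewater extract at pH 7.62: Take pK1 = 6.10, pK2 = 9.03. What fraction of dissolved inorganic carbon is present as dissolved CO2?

α₀ = 1 / (1 + K1/[H⁺] + K1K2/[H⁺]²) = 1 / (1 + 10^+1.52 + 10^+0.11)
   = 1 / (1 + 33.113 + 1.2882) = 1/35.401 = 0.02825

α₀ = 0.0282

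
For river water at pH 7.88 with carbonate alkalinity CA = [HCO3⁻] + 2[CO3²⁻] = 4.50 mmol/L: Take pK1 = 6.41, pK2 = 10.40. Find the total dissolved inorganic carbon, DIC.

CA = [HCO3⁻] + 2[CO3²⁻] = (α₁ + 2α₂)·DIC
At pH 7.88: [H⁺]/K1 = 10^-1.47 = 0.033884, K2/[H⁺] = 10^-2.52 = 0.0030200
α₁ = 1/(1 + 0.033884 + 0.0030200) = 1/1.0369 = 0.9644; α₂ = α₁·K2/[H⁺] = 0.002912
α₁ + 2α₂ = 0.9702
DIC = CA / (α₁ + 2α₂) = 4.50 / 0.9702 = 4.64 mmol/L

DIC = 4.64 mmol/L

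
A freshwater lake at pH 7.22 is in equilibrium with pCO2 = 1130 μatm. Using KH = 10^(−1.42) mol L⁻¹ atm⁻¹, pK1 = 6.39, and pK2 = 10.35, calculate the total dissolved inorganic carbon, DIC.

DIC = 0.334 mmol/L

[CO2*] = KH · pCO2 = 10^(−1.42) × 1130×10^-6 = 4.296×10^-5 mol/L
α₀ = 1/(1 + K1/[H⁺] + K1K2/[H⁺]²) = 1/(1 + 10^+0.83 + 10^-2.30) = 0.1288
DIC = [CO2*]/α₀ = 4.296×10^-5 / 0.1288 = 0.334 mmol/L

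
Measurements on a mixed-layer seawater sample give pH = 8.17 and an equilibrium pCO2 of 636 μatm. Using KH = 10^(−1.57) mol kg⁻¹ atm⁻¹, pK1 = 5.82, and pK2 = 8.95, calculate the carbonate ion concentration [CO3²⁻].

[CO2*] = KH · pCO2 = 10^(−1.57) × 636×10^-6 = 1.712×10^-5 mol/kg
α₀ = 1/(1 + K1/[H⁺] + K1K2/[H⁺]²) = 1/(1 + 10^+2.35 + 10^+1.57) = 0.003816
DIC = [CO2*]/α₀ = 1.712×10^-5 / 0.003816 = 4.485 mmol/kg
[CO3²⁻] = α₂·DIC; α₂ = 0.1418, so [CO3²⁻] = 0.1418 × 4.485 = 0.636 mmol/kg

[CO3²⁻] = 0.636 mmol/kg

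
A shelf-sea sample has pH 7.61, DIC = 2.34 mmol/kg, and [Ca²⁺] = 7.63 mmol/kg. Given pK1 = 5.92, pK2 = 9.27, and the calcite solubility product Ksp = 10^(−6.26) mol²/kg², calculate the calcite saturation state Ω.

α₂ = 1 / (1 + [H⁺]/K2 + [H⁺]²/(K1K2)) = 1 / (1 + 10^+1.66 + 10^-0.03)
   = 1 / (1 + 45.709 + 0.93325) = 1/47.642 = 0.02099
[CO3²⁻] = α₂ × DIC = 0.02099 × 2.34 = 0.04912 mmol/kg
Ksp = 10^(−6.26) = 5.495×10^-7
Ω = [Ca²⁺][CO3²⁻]/Ksp = (7.63×10^-3)(4.912×10^-5) / 5.495×10^-7 = 0.682

Ω = 0.682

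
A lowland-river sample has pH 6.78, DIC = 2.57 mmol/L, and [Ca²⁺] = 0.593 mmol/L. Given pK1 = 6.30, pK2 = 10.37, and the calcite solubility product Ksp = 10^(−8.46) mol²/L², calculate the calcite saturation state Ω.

α₂ = 1 / (1 + [H⁺]/K2 + [H⁺]²/(K1K2)) = 1 / (1 + 10^+3.59 + 10^+3.11)
   = 1 / (1 + 3890.5 + 1288.2) = 1/5179.7 = 0.0001931
[CO3²⁻] = α₂ × DIC = 0.0001931 × 2.57 = 0.0004962 mmol/L = 0.4962 μmol/L
Ksp = 10^(−8.46) = 3.467×10^-9
Ω = [Ca²⁺][CO3²⁻]/Ksp = (0.593×10^-3)(4.962×10^-7) / 3.467×10^-9 = 0.0849

Ω = 0.0849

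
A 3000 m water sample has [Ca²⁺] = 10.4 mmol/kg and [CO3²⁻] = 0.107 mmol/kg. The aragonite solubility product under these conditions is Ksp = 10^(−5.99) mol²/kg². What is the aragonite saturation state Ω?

Ω = 1.09

Ksp = 10^(−5.99) = 1.023×10^-6
Ω = [Ca²⁺][CO3²⁻]/Ksp = (10.4×10^-3)(0.107×10^-3) / 1.023×10^-6 = 1.09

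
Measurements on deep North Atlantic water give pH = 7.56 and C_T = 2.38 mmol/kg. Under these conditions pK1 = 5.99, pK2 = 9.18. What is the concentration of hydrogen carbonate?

[HCO3⁻] = 2.26 mmol/kg

α₁ = 1 / (1 + [H⁺]/K1 + K2/[H⁺]) = 1 / (1 + 10^-1.57 + 10^-1.62)
   = 1 / (1 + 0.026915 + 0.023988) = 1/1.0509 = 0.9516
[HCO3⁻] = α₁ × DIC = 0.9516 × 2.38 = 2.26 mmol/kg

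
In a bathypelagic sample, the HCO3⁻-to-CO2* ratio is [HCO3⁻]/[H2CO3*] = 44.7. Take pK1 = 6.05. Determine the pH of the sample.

pH = 7.70

From K1 = [H⁺][HCO3⁻]/[H2CO3*]:  pH = pK1 + log₁₀([HCO3⁻]/[H2CO3*])
log₁₀(44.7) = +1.650
pH = 6.05 + (+1.650) = 7.70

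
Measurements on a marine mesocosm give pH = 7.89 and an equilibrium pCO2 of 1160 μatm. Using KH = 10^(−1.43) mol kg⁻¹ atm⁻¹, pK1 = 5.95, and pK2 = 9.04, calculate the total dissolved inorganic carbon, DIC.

DIC = 4.06 mmol/kg

[CO2*] = KH · pCO2 = 10^(−1.43) × 1160×10^-6 = 4.310×10^-5 mol/kg
α₀ = 1/(1 + K1/[H⁺] + K1K2/[H⁺]²) = 1/(1 + 10^+1.94 + 10^+0.79) = 0.01061
DIC = [CO2*]/α₀ = 4.310×10^-5 / 0.01061 = 4.06 mmol/kg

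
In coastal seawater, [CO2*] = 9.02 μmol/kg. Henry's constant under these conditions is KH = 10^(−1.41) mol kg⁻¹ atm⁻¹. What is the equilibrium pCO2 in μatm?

pCO2 = 232 μatm

KH = 10^(−1.41) = 3.890×10^-2 mol kg⁻¹ atm⁻¹
pCO2 = [CO2*]/KH = 9.02×10^-6 / 3.890×10^-2 = 2.32×10^-4 atm = 232 μatm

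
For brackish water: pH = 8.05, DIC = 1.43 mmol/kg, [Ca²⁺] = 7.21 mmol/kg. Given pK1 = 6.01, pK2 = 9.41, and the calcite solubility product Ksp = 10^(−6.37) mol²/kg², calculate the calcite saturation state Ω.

Ω = 1.00

α₂ = 1 / (1 + [H⁺]/K2 + [H⁺]²/(K1K2)) = 1 / (1 + 10^+1.36 + 10^-0.68)
   = 1 / (1 + 22.909 + 0.20893) = 1/24.118 = 0.04146
[CO3²⁻] = α₂ × DIC = 0.04146 × 1.43 = 0.05929 mmol/kg
Ksp = 10^(−6.37) = 4.266×10^-7
Ω = [Ca²⁺][CO3²⁻]/Ksp = (7.21×10^-3)(5.929×10^-5) / 4.266×10^-7 = 1.00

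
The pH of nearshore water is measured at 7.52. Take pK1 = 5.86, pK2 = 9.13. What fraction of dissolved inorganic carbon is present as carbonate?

α₂ = 1 / (1 + [H⁺]/K2 + [H⁺]²/(K1K2)) = 1 / (1 + 10^+1.61 + 10^-0.05)
   = 1 / (1 + 40.738 + 0.89125) = 1/42.629 = 0.02346

α₂ = 0.0235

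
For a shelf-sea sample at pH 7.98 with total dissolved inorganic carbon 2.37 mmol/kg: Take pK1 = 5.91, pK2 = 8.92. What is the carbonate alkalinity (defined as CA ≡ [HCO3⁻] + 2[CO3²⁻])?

CA = 2.59 mmol/kg

CA = [HCO3⁻] + 2[CO3²⁻] = (α₁ + 2α₂)·DIC
At pH 7.98: [H⁺]/K1 = 10^-2.07 = 0.0085114, K2/[H⁺] = 10^-0.94 = 0.11482
α₁ = 1/(1 + 0.0085114 + 0.11482) = 1/1.1233 = 0.8902; α₂ = α₁·K2/[H⁺] = 0.1022
α₁ + 2α₂ = 1.0946
CA = 1.0946 × 2.37 = 2.59 mmol/kg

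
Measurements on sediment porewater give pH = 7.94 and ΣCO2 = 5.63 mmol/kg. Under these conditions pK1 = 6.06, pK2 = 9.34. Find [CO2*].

[CO2*] = 0.0705 mmol/kg

α₀ = 1 / (1 + K1/[H⁺] + K1K2/[H⁺]²) = 1 / (1 + 10^+1.88 + 10^+0.48)
   = 1 / (1 + 75.858 + 3.0200) = 1/79.878 = 0.01252
[CO2*] = α₀ × DIC = 0.01252 × 5.63 = 0.0705 mmol/kg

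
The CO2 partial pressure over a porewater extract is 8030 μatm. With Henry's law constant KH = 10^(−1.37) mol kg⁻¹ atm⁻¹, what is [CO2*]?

KH = 10^(−1.37) = 4.266×10^-2 mol kg⁻¹ atm⁻¹
[CO2*] = KH · pCO2 = 4.266×10^-2 × 8030×10^-6 atm = 3.43×10^-4 mol/kg

[CO2*] = 343 μmol/kg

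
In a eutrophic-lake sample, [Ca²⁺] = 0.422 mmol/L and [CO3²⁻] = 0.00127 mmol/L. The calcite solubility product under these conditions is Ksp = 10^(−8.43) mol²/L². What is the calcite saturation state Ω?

Ksp = 10^(−8.43) = 3.715×10^-9
Ω = [Ca²⁺][CO3²⁻]/Ksp = (0.422×10^-3)(0.00127×10^-3) / 3.715×10^-9 = 0.144

Ω = 0.144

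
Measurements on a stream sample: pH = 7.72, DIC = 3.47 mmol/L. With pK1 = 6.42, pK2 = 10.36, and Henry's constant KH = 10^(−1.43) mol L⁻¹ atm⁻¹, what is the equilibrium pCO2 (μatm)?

α₀ = 1 / (1 + K1/[H⁺] + K1K2/[H⁺]²) = 1 / (1 + 10^+1.30 + 10^-1.34)
   = 1 / (1 + 19.953 + 0.045709) = 1/20.998 = 0.04762
[CO2*] = α₀ × DIC = 0.04762 × 3.47 = 0.1653 mmol/L
pCO2 = [CO2*]/KH = 1.653×10^-4 / 3.715×10^-2 = 4450 μatm

pCO2 = 4450 μatm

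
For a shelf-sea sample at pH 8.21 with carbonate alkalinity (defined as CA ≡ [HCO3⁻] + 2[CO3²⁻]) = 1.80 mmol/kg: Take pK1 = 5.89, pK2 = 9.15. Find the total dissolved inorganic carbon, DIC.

CA = [HCO3⁻] + 2[CO3²⁻] = (α₁ + 2α₂)·DIC
At pH 8.21: [H⁺]/K1 = 10^-2.32 = 0.0047863, K2/[H⁺] = 10^-0.94 = 0.11482
α₁ = 1/(1 + 0.0047863 + 0.11482) = 1/1.1196 = 0.8932; α₂ = α₁·K2/[H⁺] = 0.1026
α₁ + 2α₂ = 1.0983
DIC = CA / (α₁ + 2α₂) = 1.80 / 1.0983 = 1.64 mmol/kg

DIC = 1.64 mmol/kg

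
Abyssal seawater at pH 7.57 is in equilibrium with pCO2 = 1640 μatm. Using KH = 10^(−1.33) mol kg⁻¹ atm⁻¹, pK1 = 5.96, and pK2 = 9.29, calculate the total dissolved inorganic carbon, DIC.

DIC = 3.26 mmol/kg

[CO2*] = KH · pCO2 = 10^(−1.33) × 1640×10^-6 = 7.671×10^-5 mol/kg
α₀ = 1/(1 + K1/[H⁺] + K1K2/[H⁺]²) = 1/(1 + 10^+1.61 + 10^-0.11) = 0.02352
DIC = [CO2*]/α₀ = 7.671×10^-5 / 0.02352 = 3.26 mmol/kg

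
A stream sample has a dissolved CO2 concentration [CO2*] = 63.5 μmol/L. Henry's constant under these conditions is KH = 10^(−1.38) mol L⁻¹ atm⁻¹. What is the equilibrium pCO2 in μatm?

KH = 10^(−1.38) = 4.169×10^-2 mol L⁻¹ atm⁻¹
pCO2 = [CO2*]/KH = 63.5×10^-6 / 4.169×10^-2 = 1.52×10^-3 atm = 1520 μatm

pCO2 = 1520 μatm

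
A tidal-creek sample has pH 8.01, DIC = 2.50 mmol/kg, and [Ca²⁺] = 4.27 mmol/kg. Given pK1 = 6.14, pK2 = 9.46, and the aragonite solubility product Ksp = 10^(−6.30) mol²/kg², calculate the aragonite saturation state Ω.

α₂ = 1 / (1 + [H⁺]/K2 + [H⁺]²/(K1K2)) = 1 / (1 + 10^+1.45 + 10^-0.42)
   = 1 / (1 + 28.184 + 0.38019) = 1/29.564 = 0.03382
[CO3²⁻] = α₂ × DIC = 0.03382 × 2.50 = 0.08456 mmol/kg
Ksp = 10^(−6.30) = 5.012×10^-7
Ω = [Ca²⁺][CO3²⁻]/Ksp = (4.27×10^-3)(8.456×10^-5) / 5.012×10^-7 = 0.720

Ω = 0.720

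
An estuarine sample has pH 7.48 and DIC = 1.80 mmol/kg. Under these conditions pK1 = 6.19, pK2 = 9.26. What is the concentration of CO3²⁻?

α₂ = 1 / (1 + [H⁺]/K2 + [H⁺]²/(K1K2)) = 1 / (1 + 10^+1.78 + 10^+0.49)
   = 1 / (1 + 60.256 + 3.0903) = 1/64.346 = 0.01554
[CO3²⁻] = α₂ × DIC = 0.01554 × 1.80 = 0.0280 mmol/kg

[CO3²⁻] = 0.0280 mmol/kg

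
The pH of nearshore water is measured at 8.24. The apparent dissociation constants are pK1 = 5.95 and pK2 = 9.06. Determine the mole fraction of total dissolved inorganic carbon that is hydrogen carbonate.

α₁ = 0.865

α₁ = 1 / (1 + [H⁺]/K1 + K2/[H⁺]) = 1 / (1 + 10^-2.29 + 10^-0.82)
   = 1 / (1 + 0.0051286 + 0.15136) = 1/1.1565 = 0.8647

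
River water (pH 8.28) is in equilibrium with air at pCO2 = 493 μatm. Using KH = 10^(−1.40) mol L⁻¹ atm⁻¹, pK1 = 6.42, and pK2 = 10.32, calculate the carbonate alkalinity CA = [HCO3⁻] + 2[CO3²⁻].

CA = 1.45 mmol/L

[CO2*] = KH · pCO2 = 10^(−1.40) × 493×10^-6 = 1.963×10^-5 mol/L
α₀ = 1/(1 + K1/[H⁺] + K1K2/[H⁺]²) = 1/(1 + 10^+1.86 + 10^-0.18) = 0.01349
DIC = [CO2*]/α₀ = 1.963×10^-5 / 0.01349 = 1.454 mmol/L
CA = (α₁ + 2α₂)·DIC = (0.9776 + 2×0.008916) × 1.454 = 1.45 mmol/L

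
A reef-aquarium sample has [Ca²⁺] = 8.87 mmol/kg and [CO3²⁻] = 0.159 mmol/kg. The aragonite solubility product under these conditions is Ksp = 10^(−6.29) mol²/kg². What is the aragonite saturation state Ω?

Ksp = 10^(−6.29) = 5.129×10^-7
Ω = [Ca²⁺][CO3²⁻]/Ksp = (8.87×10^-3)(0.159×10^-3) / 5.129×10^-7 = 2.75

Ω = 2.75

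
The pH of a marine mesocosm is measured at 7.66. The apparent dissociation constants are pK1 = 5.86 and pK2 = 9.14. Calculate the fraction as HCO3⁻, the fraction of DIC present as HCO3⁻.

α₁ = 0.953

α₁ = 1 / (1 + [H⁺]/K1 + K2/[H⁺]) = 1 / (1 + 10^-1.80 + 10^-1.48)
   = 1 / (1 + 0.015849 + 0.033113) = 1/1.0490 = 0.9533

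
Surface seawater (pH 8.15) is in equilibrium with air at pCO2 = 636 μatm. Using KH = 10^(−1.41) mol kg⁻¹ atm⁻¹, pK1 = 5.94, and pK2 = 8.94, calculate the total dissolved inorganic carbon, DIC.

[CO2*] = KH · pCO2 = 10^(−1.41) × 636×10^-6 = 2.474×10^-5 mol/kg
α₀ = 1/(1 + K1/[H⁺] + K1K2/[H⁺]²) = 1/(1 + 10^+2.21 + 10^+1.42) = 0.005277
DIC = [CO2*]/α₀ = 2.474×10^-5 / 0.005277 = 4.69 mmol/kg

DIC = 4.69 mmol/kg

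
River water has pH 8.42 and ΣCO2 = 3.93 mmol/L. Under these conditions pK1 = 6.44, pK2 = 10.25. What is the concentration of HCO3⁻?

α₁ = 1 / (1 + [H⁺]/K1 + K2/[H⁺]) = 1 / (1 + 10^-1.98 + 10^-1.83)
   = 1 / (1 + 0.010471 + 0.014791) = 1/1.0253 = 0.9754
[HCO3⁻] = α₁ × DIC = 0.9754 × 3.93 = 3.83 mmol/L

[HCO3⁻] = 3.83 mmol/L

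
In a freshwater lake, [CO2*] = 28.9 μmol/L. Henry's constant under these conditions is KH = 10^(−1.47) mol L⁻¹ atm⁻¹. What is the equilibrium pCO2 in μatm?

KH = 10^(−1.47) = 3.388×10^-2 mol L⁻¹ atm⁻¹
pCO2 = [CO2*]/KH = 28.9×10^-6 / 3.388×10^-2 = 8.53×10^-4 atm = 853 μatm

pCO2 = 853 μatm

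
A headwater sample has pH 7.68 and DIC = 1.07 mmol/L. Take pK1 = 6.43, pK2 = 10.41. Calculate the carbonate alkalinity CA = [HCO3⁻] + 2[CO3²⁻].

CA = [HCO3⁻] + 2[CO3²⁻] = (α₁ + 2α₂)·DIC
At pH 7.68: [H⁺]/K1 = 10^-1.25 = 0.056234, K2/[H⁺] = 10^-2.73 = 0.0018621
α₁ = 1/(1 + 0.056234 + 0.0018621) = 1/1.0581 = 0.9451; α₂ = α₁·K2/[H⁺] = 0.001760
α₁ + 2α₂ = 0.9486
CA = 0.9486 × 1.07 = 1.02 mmol/L

CA = 1.02 mmol/L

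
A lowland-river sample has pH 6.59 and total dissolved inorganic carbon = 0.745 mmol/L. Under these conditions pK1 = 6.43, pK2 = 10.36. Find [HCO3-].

[HCO3⁻] = 0.440 mmol/L

α₁ = 1 / (1 + [H⁺]/K1 + K2/[H⁺]) = 1 / (1 + 10^-0.16 + 10^-3.77)
   = 1 / (1 + 0.69183 + 0.00016982) = 1/1.6920 = 0.5910
[HCO3⁻] = α₁ × DIC = 0.5910 × 0.745 = 0.440 mmol/L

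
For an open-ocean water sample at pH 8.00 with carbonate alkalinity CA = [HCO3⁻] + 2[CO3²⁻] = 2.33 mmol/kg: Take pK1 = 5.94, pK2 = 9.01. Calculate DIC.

CA = [HCO3⁻] + 2[CO3²⁻] = (α₁ + 2α₂)·DIC
At pH 8.00: [H⁺]/K1 = 10^-2.06 = 0.0087096, K2/[H⁺] = 10^-1.01 = 0.097724
α₁ = 1/(1 + 0.0087096 + 0.097724) = 1/1.1064 = 0.9038; α₂ = α₁·K2/[H⁺] = 0.08832
α₁ + 2α₂ = 1.0805
DIC = CA / (α₁ + 2α₂) = 2.33 / 1.0805 = 2.16 mmol/kg

DIC = 2.16 mmol/kg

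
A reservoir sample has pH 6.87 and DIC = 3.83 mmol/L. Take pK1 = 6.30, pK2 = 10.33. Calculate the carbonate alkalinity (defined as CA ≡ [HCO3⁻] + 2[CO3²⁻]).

CA = 3.02 mmol/L

CA = [HCO3⁻] + 2[CO3²⁻] = (α₁ + 2α₂)·DIC
At pH 6.87: [H⁺]/K1 = 10^-0.57 = 0.26915, K2/[H⁺] = 10^-3.46 = 0.00034674
α₁ = 1/(1 + 0.26915 + 0.00034674) = 1/1.2695 = 0.7877; α₂ = α₁·K2/[H⁺] = 0.0002731
α₁ + 2α₂ = 0.7883
CA = 0.7883 × 3.83 = 3.02 mmol/L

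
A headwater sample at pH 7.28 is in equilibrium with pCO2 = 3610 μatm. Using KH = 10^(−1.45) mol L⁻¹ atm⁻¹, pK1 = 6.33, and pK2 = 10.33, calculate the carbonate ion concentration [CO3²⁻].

[CO2*] = KH · pCO2 = 10^(−1.45) × 3610×10^-6 = 1.281×10^-4 mol/L
α₀ = 1/(1 + K1/[H⁺] + K1K2/[H⁺]²) = 1/(1 + 10^+0.95 + 10^-2.10) = 0.1008
DIC = [CO2*]/α₀ = 1.281×10^-4 / 0.1008 = 1.271 mmol/L
[CO3²⁻] = α₂·DIC; α₂ = 0.0008007, so [CO3²⁻] = 0.0008007 × 1.271 = 0.00102 mmol/L = 1.02 μmol/L

[CO3²⁻] = 1.02 μmol/L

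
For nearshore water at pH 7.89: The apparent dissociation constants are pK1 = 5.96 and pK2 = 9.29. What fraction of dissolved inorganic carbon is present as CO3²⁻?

α₂ = 0.0379

α₂ = 1 / (1 + [H⁺]/K2 + [H⁺]²/(K1K2)) = 1 / (1 + 10^+1.40 + 10^-0.53)
   = 1 / (1 + 25.119 + 0.29512) = 1/26.414 = 0.03786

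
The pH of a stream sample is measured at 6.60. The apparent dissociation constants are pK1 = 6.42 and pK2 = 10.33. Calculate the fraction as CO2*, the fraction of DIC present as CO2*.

α₀ = 0.398

α₀ = 1 / (1 + K1/[H⁺] + K1K2/[H⁺]²) = 1 / (1 + 10^+0.18 + 10^-3.55)
   = 1 / (1 + 1.5136 + 0.00028184) = 1/2.5138 = 0.3978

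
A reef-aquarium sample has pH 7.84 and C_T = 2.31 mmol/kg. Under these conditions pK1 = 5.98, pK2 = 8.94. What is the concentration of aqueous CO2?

[CO2*] = 0.0292 mmol/kg

α₀ = 1 / (1 + K1/[H⁺] + K1K2/[H⁺]²) = 1 / (1 + 10^+1.86 + 10^+0.76)
   = 1 / (1 + 72.444 + 5.7544) = 1/79.198 = 0.01263
[CO2*] = α₀ × DIC = 0.01263 × 2.31 = 0.0292 mmol/kg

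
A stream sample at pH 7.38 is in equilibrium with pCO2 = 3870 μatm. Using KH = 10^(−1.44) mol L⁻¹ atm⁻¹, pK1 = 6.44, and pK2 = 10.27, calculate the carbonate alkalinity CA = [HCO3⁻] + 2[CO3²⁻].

CA = 1.23 mmol/L

[CO2*] = KH · pCO2 = 10^(−1.44) × 3870×10^-6 = 1.405×10^-4 mol/L
α₀ = 1/(1 + K1/[H⁺] + K1K2/[H⁺]²) = 1/(1 + 10^+0.94 + 10^-1.95) = 0.1029
DIC = [CO2*]/α₀ = 1.405×10^-4 / 0.1029 = 1.366 mmol/L
CA = (α₁ + 2α₂)·DIC = (0.8960 + 2×0.001154) × 1.366 = 1.23 mmol/L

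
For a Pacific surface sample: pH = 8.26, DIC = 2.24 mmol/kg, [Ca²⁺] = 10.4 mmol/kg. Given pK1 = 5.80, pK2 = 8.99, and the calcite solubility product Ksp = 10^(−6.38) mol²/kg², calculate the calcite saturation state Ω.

α₂ = 1 / (1 + [H⁺]/K2 + [H⁺]²/(K1K2)) = 1 / (1 + 10^+0.73 + 10^-1.73)
   = 1 / (1 + 5.3703 + 0.018621) = 1/6.3889 = 0.1565
[CO3²⁻] = α₂ × DIC = 0.1565 × 2.24 = 0.3506 mmol/kg
Ksp = 10^(−6.38) = 4.169×10^-7
Ω = [Ca²⁺][CO3²⁻]/Ksp = (10.4×10^-3)(3.506×10^-4) / 4.169×10^-7 = 8.75

Ω = 8.75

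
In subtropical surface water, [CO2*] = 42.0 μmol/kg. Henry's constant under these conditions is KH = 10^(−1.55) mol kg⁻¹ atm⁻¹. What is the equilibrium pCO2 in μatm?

KH = 10^(−1.55) = 2.818×10^-2 mol kg⁻¹ atm⁻¹
pCO2 = [CO2*]/KH = 42.0×10^-6 / 2.818×10^-2 = 1.49×10^-3 atm = 1490 μatm

pCO2 = 1490 μatm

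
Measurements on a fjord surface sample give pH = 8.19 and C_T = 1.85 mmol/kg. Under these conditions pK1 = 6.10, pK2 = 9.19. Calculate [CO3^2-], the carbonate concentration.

[CO3²⁻] = 0.167 mmol/kg

α₂ = 1 / (1 + [H⁺]/K2 + [H⁺]²/(K1K2)) = 1 / (1 + 10^+1.00 + 10^-1.09)
   = 1 / (1 + 10.000 + 0.081283) = 1/11.081 = 0.09024
[CO3²⁻] = α₂ × DIC = 0.09024 × 1.85 = 0.167 mmol/kg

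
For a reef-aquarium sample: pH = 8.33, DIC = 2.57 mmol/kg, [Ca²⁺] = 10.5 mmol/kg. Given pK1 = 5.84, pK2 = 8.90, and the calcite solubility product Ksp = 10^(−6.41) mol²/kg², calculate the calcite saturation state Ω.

α₂ = 1 / (1 + [H⁺]/K2 + [H⁺]²/(K1K2)) = 1 / (1 + 10^+0.57 + 10^-1.92)
   = 1 / (1 + 3.7154 + 0.012023) = 1/4.7274 = 0.2115
[CO3²⁻] = α₂ × DIC = 0.2115 × 2.57 = 0.5436 mmol/kg
Ksp = 10^(−6.41) = 3.890×10^-7
Ω = [Ca²⁺][CO3²⁻]/Ksp = (10.5×10^-3)(5.436×10^-4) / 3.890×10^-7 = 14.7

Ω = 14.7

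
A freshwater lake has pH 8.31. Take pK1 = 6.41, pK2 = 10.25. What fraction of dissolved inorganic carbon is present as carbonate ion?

α₂ = 0.0112

α₂ = 1 / (1 + [H⁺]/K2 + [H⁺]²/(K1K2)) = 1 / (1 + 10^+1.94 + 10^+0.04)
   = 1 / (1 + 87.096 + 1.0965) = 1/89.193 = 0.01121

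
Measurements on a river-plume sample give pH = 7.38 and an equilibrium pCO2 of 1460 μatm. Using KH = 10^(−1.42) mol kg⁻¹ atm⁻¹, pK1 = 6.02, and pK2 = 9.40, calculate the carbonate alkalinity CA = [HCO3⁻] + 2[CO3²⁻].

CA = 1.30 mmol/kg

[CO2*] = KH · pCO2 = 10^(−1.42) × 1460×10^-6 = 5.551×10^-5 mol/kg
α₀ = 1/(1 + K1/[H⁺] + K1K2/[H⁺]²) = 1/(1 + 10^+1.36 + 10^-0.66) = 0.04145
DIC = [CO2*]/α₀ = 5.551×10^-5 / 0.04145 = 1.339 mmol/kg
CA = (α₁ + 2α₂)·DIC = (0.9495 + 2×0.009068) × 1.339 = 1.30 mmol/kg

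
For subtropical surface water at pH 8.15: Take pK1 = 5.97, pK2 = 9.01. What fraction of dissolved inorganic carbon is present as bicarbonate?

α₁ = 1 / (1 + [H⁺]/K1 + K2/[H⁺]) = 1 / (1 + 10^-2.18 + 10^-0.86)
   = 1 / (1 + 0.0066069 + 0.13804) = 1/1.1446 = 0.8736

α₁ = 0.874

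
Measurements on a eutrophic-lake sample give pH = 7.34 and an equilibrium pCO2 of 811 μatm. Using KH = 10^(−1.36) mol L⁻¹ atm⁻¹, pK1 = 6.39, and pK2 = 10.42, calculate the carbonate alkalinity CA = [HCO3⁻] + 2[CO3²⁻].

CA = 0.316 mmol/L

[CO2*] = KH · pCO2 = 10^(−1.36) × 811×10^-6 = 3.540×10^-5 mol/L
α₀ = 1/(1 + K1/[H⁺] + K1K2/[H⁺]²) = 1/(1 + 10^+0.95 + 10^-2.13) = 0.1008
DIC = [CO2*]/α₀ = 3.540×10^-5 / 0.1008 = 0.3512 mmol/L
CA = (α₁ + 2α₂)·DIC = (0.8984 + 2×0.0007473) × 0.3512 = 0.316 mmol/L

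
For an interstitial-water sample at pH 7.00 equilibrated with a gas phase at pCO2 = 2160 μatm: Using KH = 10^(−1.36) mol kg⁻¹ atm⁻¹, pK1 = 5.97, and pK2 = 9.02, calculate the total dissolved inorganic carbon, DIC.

[CO2*] = KH · pCO2 = 10^(−1.36) × 2160×10^-6 = 9.429×10^-5 mol/kg
α₀ = 1/(1 + K1/[H⁺] + K1K2/[H⁺]²) = 1/(1 + 10^+1.03 + 10^-0.99) = 0.08462
DIC = [CO2*]/α₀ = 9.429×10^-5 / 0.08462 = 1.11 mmol/kg

DIC = 1.11 mmol/kg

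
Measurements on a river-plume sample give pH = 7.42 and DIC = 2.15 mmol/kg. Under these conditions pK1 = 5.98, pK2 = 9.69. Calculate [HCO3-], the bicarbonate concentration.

[HCO3⁻] = 2.06 mmol/kg

α₁ = 1 / (1 + [H⁺]/K1 + K2/[H⁺]) = 1 / (1 + 10^-1.44 + 10^-2.27)
   = 1 / (1 + 0.036308 + 0.0053703) = 1/1.0417 = 0.9600
[HCO3⁻] = α₁ × DIC = 0.9600 × 2.15 = 2.06 mmol/kg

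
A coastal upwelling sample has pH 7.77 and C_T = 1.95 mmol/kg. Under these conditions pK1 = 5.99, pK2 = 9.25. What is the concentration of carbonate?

α₂ = 1 / (1 + [H⁺]/K2 + [H⁺]²/(K1K2)) = 1 / (1 + 10^+1.48 + 10^-0.30)
   = 1 / (1 + 30.200 + 0.50119) = 1/31.701 = 0.03155
[CO3²⁻] = α₂ × DIC = 0.03155 × 1.95 = 0.0615 mmol/kg

[CO3²⁻] = 0.0615 mmol/kg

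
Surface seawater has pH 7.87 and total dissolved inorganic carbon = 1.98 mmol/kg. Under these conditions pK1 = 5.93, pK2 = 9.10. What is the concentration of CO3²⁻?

[CO3²⁻] = 0.109 mmol/kg

α₂ = 1 / (1 + [H⁺]/K2 + [H⁺]²/(K1K2)) = 1 / (1 + 10^+1.23 + 10^-0.71)
   = 1 / (1 + 16.982 + 0.19498) = 1/18.177 = 0.05501
[CO3²⁻] = α₂ × DIC = 0.05501 × 1.98 = 0.109 mmol/kg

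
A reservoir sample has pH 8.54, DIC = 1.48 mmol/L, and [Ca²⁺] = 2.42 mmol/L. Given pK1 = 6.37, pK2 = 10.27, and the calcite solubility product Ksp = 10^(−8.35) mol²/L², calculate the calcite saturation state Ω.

α₂ = 1 / (1 + [H⁺]/K2 + [H⁺]²/(K1K2)) = 1 / (1 + 10^+1.73 + 10^-0.44)
   = 1 / (1 + 53.703 + 0.36308) = 1/55.066 = 0.01816
[CO3²⁻] = α₂ × DIC = 0.01816 × 1.48 = 0.02688 mmol/L
Ksp = 10^(−8.35) = 4.467×10^-9
Ω = [Ca²⁺][CO3²⁻]/Ksp = (2.42×10^-3)(2.688×10^-5) / 4.467×10^-9 = 14.6

Ω = 14.6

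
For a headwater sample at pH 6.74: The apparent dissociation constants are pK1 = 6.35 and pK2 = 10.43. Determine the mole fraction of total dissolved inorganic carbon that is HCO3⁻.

α₁ = 1 / (1 + [H⁺]/K1 + K2/[H⁺]) = 1 / (1 + 10^-0.39 + 10^-3.69)
   = 1 / (1 + 0.40738 + 0.00020417) = 1/1.4076 = 0.7104

α₁ = 0.710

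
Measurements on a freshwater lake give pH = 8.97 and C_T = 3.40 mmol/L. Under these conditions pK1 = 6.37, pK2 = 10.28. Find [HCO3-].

α₁ = 1 / (1 + [H⁺]/K1 + K2/[H⁺]) = 1 / (1 + 10^-2.60 + 10^-1.31)
   = 1 / (1 + 0.0025119 + 0.048978) = 1/1.0515 = 0.9510
[HCO3⁻] = α₁ × DIC = 0.9510 × 3.40 = 3.23 mmol/L

[HCO3⁻] = 3.23 mmol/L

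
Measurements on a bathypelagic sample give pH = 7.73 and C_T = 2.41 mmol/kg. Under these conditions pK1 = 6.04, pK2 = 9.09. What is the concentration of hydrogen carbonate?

α₁ = 1 / (1 + [H⁺]/K1 + K2/[H⁺]) = 1 / (1 + 10^-1.69 + 10^-1.36)
   = 1 / (1 + 0.020417 + 0.043652) = 1/1.0641 = 0.9398
[HCO3⁻] = α₁ × DIC = 0.9398 × 2.41 = 2.26 mmol/kg

[HCO3⁻] = 2.26 mmol/kg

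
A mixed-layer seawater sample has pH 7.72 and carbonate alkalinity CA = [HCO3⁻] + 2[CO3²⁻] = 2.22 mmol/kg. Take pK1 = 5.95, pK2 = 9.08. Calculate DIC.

CA = [HCO3⁻] + 2[CO3²⁻] = (α₁ + 2α₂)·DIC
At pH 7.72: [H⁺]/K1 = 10^-1.77 = 0.016982, K2/[H⁺] = 10^-1.36 = 0.043652
α₁ = 1/(1 + 0.016982 + 0.043652) = 1/1.0606 = 0.9428; α₂ = α₁·K2/[H⁺] = 0.04116
α₁ + 2α₂ = 1.0251
DIC = CA / (α₁ + 2α₂) = 2.22 / 1.0251 = 2.17 mmol/kg

DIC = 2.17 mmol/kg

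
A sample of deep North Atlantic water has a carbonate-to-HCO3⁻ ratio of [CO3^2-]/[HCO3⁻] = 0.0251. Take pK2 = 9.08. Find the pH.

pH = 7.48

From K2 = [H⁺][CO3^2-]/[HCO3⁻]:  pH = pK2 + log₁₀([CO3^2-]/[HCO3⁻])
log₁₀(0.0251) = -1.600
pH = 9.08 + (-1.600) = 7.48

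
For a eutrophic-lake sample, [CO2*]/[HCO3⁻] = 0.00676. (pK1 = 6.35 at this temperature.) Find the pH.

pH = 8.52

From K1 = [H⁺][HCO3⁻]/[CO2*]:  pH = pK1 − log₁₀([CO2*]/[HCO3⁻])
log₁₀(0.00676) = -2.170
pH = 6.35 − (-2.170) = 8.52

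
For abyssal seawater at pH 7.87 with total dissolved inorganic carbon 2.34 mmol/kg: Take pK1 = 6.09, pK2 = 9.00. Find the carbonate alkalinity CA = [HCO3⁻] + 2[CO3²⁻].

CA = [HCO3⁻] + 2[CO3²⁻] = (α₁ + 2α₂)·DIC
At pH 7.87: [H⁺]/K1 = 10^-1.78 = 0.016596, K2/[H⁺] = 10^-1.13 = 0.074131
α₁ = 1/(1 + 0.016596 + 0.074131) = 1/1.0907 = 0.9168; α₂ = α₁·K2/[H⁺] = 0.06796
α₁ + 2α₂ = 1.0527
CA = 1.0527 × 2.34 = 2.46 mmol/kg

CA = 2.46 mmol/kg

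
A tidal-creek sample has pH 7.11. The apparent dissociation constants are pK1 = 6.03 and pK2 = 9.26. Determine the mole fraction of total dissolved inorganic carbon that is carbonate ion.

α₂ = 0.00649

α₂ = 1 / (1 + [H⁺]/K2 + [H⁺]²/(K1K2)) = 1 / (1 + 10^+2.15 + 10^+1.07)
   = 1 / (1 + 141.25 + 11.749) = 1/154.00 = 0.006493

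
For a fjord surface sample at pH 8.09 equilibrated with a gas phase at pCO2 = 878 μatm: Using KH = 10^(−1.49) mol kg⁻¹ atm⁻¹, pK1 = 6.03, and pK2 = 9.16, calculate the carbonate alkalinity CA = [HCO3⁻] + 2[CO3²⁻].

[CO2*] = KH · pCO2 = 10^(−1.49) × 878×10^-6 = 2.841×10^-5 mol/kg
α₀ = 1/(1 + K1/[H⁺] + K1K2/[H⁺]²) = 1/(1 + 10^+2.06 + 10^+0.99) = 0.007963
DIC = [CO2*]/α₀ = 2.841×10^-5 / 0.007963 = 3.568 mmol/kg
CA = (α₁ + 2α₂)·DIC = (0.9142 + 2×0.07781) × 3.568 = 3.82 mmol/kg

CA = 3.82 mmol/kg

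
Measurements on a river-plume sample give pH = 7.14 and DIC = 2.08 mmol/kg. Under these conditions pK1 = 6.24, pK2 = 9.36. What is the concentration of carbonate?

[CO3²⁻] = 11.1 μmol/kg

α₂ = 1 / (1 + [H⁺]/K2 + [H⁺]²/(K1K2)) = 1 / (1 + 10^+2.22 + 10^+1.32)
   = 1 / (1 + 165.96 + 20.893) = 1/187.85 = 0.005323
[CO3²⁻] = α₂ × DIC = 0.005323 × 2.08 = 0.0111 mmol/kg = 11.1 μmol/kg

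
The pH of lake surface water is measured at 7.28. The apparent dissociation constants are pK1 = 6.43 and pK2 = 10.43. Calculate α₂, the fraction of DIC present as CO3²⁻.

α₂ = 0.000620

α₂ = 1 / (1 + [H⁺]/K2 + [H⁺]²/(K1K2)) = 1 / (1 + 10^+3.15 + 10^+2.30)
   = 1 / (1 + 1412.5 + 199.53) = 1/1613.1 = 0.0006199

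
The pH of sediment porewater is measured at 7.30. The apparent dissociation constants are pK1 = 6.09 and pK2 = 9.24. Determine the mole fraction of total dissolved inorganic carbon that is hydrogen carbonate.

α₁ = 1 / (1 + [H⁺]/K1 + K2/[H⁺]) = 1 / (1 + 10^-1.21 + 10^-1.94)
   = 1 / (1 + 0.061660 + 0.011482) = 1/1.0731 = 0.9318

α₁ = 0.932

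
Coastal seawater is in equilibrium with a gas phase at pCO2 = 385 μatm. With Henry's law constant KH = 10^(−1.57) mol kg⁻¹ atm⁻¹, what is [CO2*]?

KH = 10^(−1.57) = 2.692×10^-2 mol kg⁻¹ atm⁻¹
[CO2*] = KH · pCO2 = 2.692×10^-2 × 385×10^-6 atm = 1.04×10^-5 mol/kg

[CO2*] = 10.4 μmol/kg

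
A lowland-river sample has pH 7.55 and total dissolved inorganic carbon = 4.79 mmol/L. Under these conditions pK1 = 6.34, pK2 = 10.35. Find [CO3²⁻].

α₂ = 1 / (1 + [H⁺]/K2 + [H⁺]²/(K1K2)) = 1 / (1 + 10^+2.80 + 10^+1.59)
   = 1 / (1 + 630.96 + 38.905) = 1/670.86 = 0.001491
[CO3²⁻] = α₂ × DIC = 0.001491 × 4.79 = 0.00714 mmol/L = 7.14 μmol/L

[CO3²⁻] = 7.14 μmol/L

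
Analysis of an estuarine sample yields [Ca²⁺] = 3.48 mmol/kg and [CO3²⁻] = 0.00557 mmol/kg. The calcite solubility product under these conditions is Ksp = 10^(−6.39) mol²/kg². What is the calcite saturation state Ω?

Ksp = 10^(−6.39) = 4.074×10^-7
Ω = [Ca²⁺][CO3²⁻]/Ksp = (3.48×10^-3)(0.00557×10^-3) / 4.074×10^-7 = 0.0476

Ω = 0.0476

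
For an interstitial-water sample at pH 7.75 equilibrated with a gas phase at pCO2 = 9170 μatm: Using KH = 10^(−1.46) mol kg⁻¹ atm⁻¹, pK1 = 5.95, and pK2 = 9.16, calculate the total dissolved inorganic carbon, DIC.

[CO2*] = KH · pCO2 = 10^(−1.46) × 9170×10^-6 = 3.180×10^-4 mol/kg
α₀ = 1/(1 + K1/[H⁺] + K1K2/[H⁺]²) = 1/(1 + 10^+1.80 + 10^+0.39) = 0.01503
DIC = [CO2*]/α₀ = 3.180×10^-4 / 0.01503 = 21.2 mmol/kg

DIC = 21.2 mmol/kg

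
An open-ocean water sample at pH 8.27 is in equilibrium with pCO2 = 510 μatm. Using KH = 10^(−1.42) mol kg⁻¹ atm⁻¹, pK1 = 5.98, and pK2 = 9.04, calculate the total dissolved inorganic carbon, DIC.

DIC = 4.44 mmol/kg

[CO2*] = KH · pCO2 = 10^(−1.42) × 510×10^-6 = 1.939×10^-5 mol/kg
α₀ = 1/(1 + K1/[H⁺] + K1K2/[H⁺]²) = 1/(1 + 10^+2.29 + 10^+1.52) = 0.004365
DIC = [CO2*]/α₀ = 1.939×10^-5 / 0.004365 = 4.44 mmol/kg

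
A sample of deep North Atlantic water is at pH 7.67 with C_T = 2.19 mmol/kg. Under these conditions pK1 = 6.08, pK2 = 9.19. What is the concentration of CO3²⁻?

[CO3²⁻] = 0.0626 mmol/kg

α₂ = 1 / (1 + [H⁺]/K2 + [H⁺]²/(K1K2)) = 1 / (1 + 10^+1.52 + 10^-0.07)
   = 1 / (1 + 33.113 + 0.85114) = 1/34.964 = 0.02860
[CO3²⁻] = α₂ × DIC = 0.02860 × 2.19 = 0.0626 mmol/kg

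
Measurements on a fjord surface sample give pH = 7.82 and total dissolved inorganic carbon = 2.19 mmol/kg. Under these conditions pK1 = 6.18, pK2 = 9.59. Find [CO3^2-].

α₂ = 1 / (1 + [H⁺]/K2 + [H⁺]²/(K1K2)) = 1 / (1 + 10^+1.77 + 10^+0.13)
   = 1 / (1 + 58.884 + 1.3490) = 1/61.233 = 0.01633
[CO3²⁻] = α₂ × DIC = 0.01633 × 2.19 = 0.0358 mmol/kg

[CO3²⁻] = 0.0358 mmol/kg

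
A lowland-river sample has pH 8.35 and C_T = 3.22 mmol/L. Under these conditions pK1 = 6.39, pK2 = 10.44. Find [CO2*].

[CO2*] = 0.0346 mmol/L

α₀ = 1 / (1 + K1/[H⁺] + K1K2/[H⁺]²) = 1 / (1 + 10^+1.96 + 10^-0.13)
   = 1 / (1 + 91.201 + 0.74131) = 1/92.942 = 0.01076
[CO2*] = α₀ × DIC = 0.01076 × 3.22 = 0.0346 mmol/L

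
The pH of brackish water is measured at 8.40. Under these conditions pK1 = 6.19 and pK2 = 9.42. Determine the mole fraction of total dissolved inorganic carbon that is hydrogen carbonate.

α₁ = 1 / (1 + [H⁺]/K1 + K2/[H⁺]) = 1 / (1 + 10^-2.21 + 10^-1.02)
   = 1 / (1 + 0.0061660 + 0.095499) = 1/1.1017 = 0.9077

α₁ = 0.908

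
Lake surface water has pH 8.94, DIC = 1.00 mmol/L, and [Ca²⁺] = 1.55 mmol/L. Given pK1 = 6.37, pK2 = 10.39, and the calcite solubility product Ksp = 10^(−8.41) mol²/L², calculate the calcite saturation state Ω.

Ω = 13.6

α₂ = 1 / (1 + [H⁺]/K2 + [H⁺]²/(K1K2)) = 1 / (1 + 10^+1.45 + 10^-1.12)
   = 1 / (1 + 28.184 + 0.075858) = 1/29.260 = 0.03418
[CO3²⁻] = α₂ × DIC = 0.03418 × 1.00 = 0.03418 mmol/L
Ksp = 10^(−8.41) = 3.890×10^-9
Ω = [Ca²⁺][CO3²⁻]/Ksp = (1.55×10^-3)(3.418×10^-5) / 3.890×10^-9 = 13.6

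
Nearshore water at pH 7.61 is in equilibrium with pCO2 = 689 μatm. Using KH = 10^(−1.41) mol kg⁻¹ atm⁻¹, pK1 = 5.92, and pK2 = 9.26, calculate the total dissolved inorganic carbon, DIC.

DIC = 1.37 mmol/kg

[CO2*] = KH · pCO2 = 10^(−1.41) × 689×10^-6 = 2.681×10^-5 mol/kg
α₀ = 1/(1 + K1/[H⁺] + K1K2/[H⁺]²) = 1/(1 + 10^+1.69 + 10^+0.04) = 0.01958
DIC = [CO2*]/α₀ = 2.681×10^-5 / 0.01958 = 1.37 mmol/kg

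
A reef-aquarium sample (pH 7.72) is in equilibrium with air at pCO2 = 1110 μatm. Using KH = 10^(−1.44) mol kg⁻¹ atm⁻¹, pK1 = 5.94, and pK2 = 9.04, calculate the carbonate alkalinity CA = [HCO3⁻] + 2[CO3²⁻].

CA = 2.66 mmol/kg

[CO2*] = KH · pCO2 = 10^(−1.44) × 1110×10^-6 = 4.030×10^-5 mol/kg
α₀ = 1/(1 + K1/[H⁺] + K1K2/[H⁺]²) = 1/(1 + 10^+1.78 + 10^+0.46) = 0.01559
DIC = [CO2*]/α₀ = 4.030×10^-5 / 0.01559 = 2.585 mmol/kg
CA = (α₁ + 2α₂)·DIC = (0.9394 + 2×0.04496) × 2.585 = 2.66 mmol/kg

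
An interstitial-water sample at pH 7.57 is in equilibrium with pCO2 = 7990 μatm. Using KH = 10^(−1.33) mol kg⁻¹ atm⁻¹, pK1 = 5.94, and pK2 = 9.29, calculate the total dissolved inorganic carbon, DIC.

[CO2*] = KH · pCO2 = 10^(−1.33) × 7990×10^-6 = 3.737×10^-4 mol/kg
α₀ = 1/(1 + K1/[H⁺] + K1K2/[H⁺]²) = 1/(1 + 10^+1.63 + 10^-0.09) = 0.02249
DIC = [CO2*]/α₀ = 3.737×10^-4 / 0.02249 = 16.6 mmol/kg

DIC = 16.6 mmol/kg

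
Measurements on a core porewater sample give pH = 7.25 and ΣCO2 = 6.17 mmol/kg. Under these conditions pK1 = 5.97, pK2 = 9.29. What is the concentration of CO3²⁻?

[CO3²⁻] = 0.0530 mmol/kg

α₂ = 1 / (1 + [H⁺]/K2 + [H⁺]²/(K1K2)) = 1 / (1 + 10^+2.04 + 10^+0.76)
   = 1 / (1 + 109.65 + 5.7544) = 1/116.40 = 0.008591
[CO3²⁻] = α₂ × DIC = 0.008591 × 6.17 = 0.0530 mmol/kg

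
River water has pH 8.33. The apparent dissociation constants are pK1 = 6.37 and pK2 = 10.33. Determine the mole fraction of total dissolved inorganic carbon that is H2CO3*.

α₀ = 1 / (1 + K1/[H⁺] + K1K2/[H⁺]²) = 1 / (1 + 10^+1.96 + 10^-0.04)
   = 1 / (1 + 91.201 + 0.91201) = 1/93.113 = 0.01074

α₀ = 0.0107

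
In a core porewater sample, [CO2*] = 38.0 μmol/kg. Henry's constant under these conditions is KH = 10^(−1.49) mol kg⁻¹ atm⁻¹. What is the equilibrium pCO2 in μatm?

pCO2 = 1170 μatm

KH = 10^(−1.49) = 3.236×10^-2 mol kg⁻¹ atm⁻¹
pCO2 = [CO2*]/KH = 38.0×10^-6 / 3.236×10^-2 = 1.17×10^-3 atm = 1170 μatm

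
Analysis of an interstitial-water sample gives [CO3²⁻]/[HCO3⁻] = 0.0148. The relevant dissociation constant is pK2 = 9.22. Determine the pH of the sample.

From K2 = [H⁺][CO3²⁻]/[HCO3⁻]:  pH = pK2 + log₁₀([CO3²⁻]/[HCO3⁻])
log₁₀(0.0148) = -1.830
pH = 9.22 + (-1.830) = 7.39

pH = 7.39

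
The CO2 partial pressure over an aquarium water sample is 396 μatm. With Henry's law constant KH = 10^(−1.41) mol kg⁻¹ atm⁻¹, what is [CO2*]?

[CO2*] = 15.4 μmol/kg

KH = 10^(−1.41) = 3.890×10^-2 mol kg⁻¹ atm⁻¹
[CO2*] = KH · pCO2 = 3.890×10^-2 × 396×10^-6 atm = 1.54×10^-5 mol/kg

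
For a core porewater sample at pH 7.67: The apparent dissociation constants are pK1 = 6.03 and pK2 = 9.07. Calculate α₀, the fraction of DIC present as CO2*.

α₀ = 1 / (1 + K1/[H⁺] + K1K2/[H⁺]²) = 1 / (1 + 10^+1.64 + 10^+0.24)
   = 1 / (1 + 43.652 + 1.7378) = 1/46.389 = 0.02156

α₀ = 0.0216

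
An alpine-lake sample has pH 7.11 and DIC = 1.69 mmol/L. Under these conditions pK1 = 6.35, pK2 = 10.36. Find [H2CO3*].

[CO2*] = 0.250 mmol/L

α₀ = 1 / (1 + K1/[H⁺] + K1K2/[H⁺]²) = 1 / (1 + 10^+0.76 + 10^-2.49)
   = 1 / (1 + 5.7544 + 0.0032359) = 1/6.7576 = 0.1480
[CO2*] = α₀ × DIC = 0.1480 × 1.69 = 0.250 mmol/L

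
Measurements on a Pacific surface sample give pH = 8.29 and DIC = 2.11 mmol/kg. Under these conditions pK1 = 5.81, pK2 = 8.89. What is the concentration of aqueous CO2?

[CO2*] = 5.57 μmol/kg

α₀ = 1 / (1 + K1/[H⁺] + K1K2/[H⁺]²) = 1 / (1 + 10^+2.48 + 10^+1.88)
   = 1 / (1 + 302.00 + 75.858) = 1/378.85 = 0.002640
[CO2*] = α₀ × DIC = 0.002640 × 2.11 = 0.00557 mmol/kg = 5.57 μmol/kg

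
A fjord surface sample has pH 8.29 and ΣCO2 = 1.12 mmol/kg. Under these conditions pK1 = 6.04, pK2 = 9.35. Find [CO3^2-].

α₂ = 1 / (1 + [H⁺]/K2 + [H⁺]²/(K1K2)) = 1 / (1 + 10^+1.06 + 10^-1.19)
   = 1 / (1 + 11.482 + 0.064565) = 1/12.546 = 0.07971
[CO3²⁻] = α₂ × DIC = 0.07971 × 1.12 = 0.0893 mmol/kg

[CO3²⁻] = 0.0893 mmol/kg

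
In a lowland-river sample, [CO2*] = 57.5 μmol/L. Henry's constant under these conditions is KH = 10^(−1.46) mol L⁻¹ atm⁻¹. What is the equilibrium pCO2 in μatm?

pCO2 = 1660 μatm

KH = 10^(−1.46) = 3.467×10^-2 mol L⁻¹ atm⁻¹
pCO2 = [CO2*]/KH = 57.5×10^-6 / 3.467×10^-2 = 1.66×10^-3 atm = 1660 μatm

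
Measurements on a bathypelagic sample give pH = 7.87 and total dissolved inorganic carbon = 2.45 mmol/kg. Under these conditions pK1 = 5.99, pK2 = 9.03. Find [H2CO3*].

[CO2*] = 0.0298 mmol/kg

α₀ = 1 / (1 + K1/[H⁺] + K1K2/[H⁺]²) = 1 / (1 + 10^+1.88 + 10^+0.72)
   = 1 / (1 + 75.858 + 5.2481) = 1/82.106 = 0.01218
[CO2*] = α₀ × DIC = 0.01218 × 2.45 = 0.0298 mmol/kg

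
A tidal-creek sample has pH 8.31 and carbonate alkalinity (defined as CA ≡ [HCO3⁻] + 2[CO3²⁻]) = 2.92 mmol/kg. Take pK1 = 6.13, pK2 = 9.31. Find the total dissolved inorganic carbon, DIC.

DIC = 2.69 mmol/kg

CA = [HCO3⁻] + 2[CO3²⁻] = (α₁ + 2α₂)·DIC
At pH 8.31: [H⁺]/K1 = 10^-2.18 = 0.0066069, K2/[H⁺] = 10^-1.00 = 0.10000
α₁ = 1/(1 + 0.0066069 + 0.10000) = 1/1.1066 = 0.9037; α₂ = α₁·K2/[H⁺] = 0.09037
α₁ + 2α₂ = 1.0844
DIC = CA / (α₁ + 2α₂) = 2.92 / 1.0844 = 2.69 mmol/kg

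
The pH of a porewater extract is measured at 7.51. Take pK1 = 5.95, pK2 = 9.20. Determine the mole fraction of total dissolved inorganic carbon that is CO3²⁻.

α₂ = 0.0195

α₂ = 1 / (1 + [H⁺]/K2 + [H⁺]²/(K1K2)) = 1 / (1 + 10^+1.69 + 10^+0.13)
   = 1 / (1 + 48.978 + 1.3490) = 1/51.327 = 0.01948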